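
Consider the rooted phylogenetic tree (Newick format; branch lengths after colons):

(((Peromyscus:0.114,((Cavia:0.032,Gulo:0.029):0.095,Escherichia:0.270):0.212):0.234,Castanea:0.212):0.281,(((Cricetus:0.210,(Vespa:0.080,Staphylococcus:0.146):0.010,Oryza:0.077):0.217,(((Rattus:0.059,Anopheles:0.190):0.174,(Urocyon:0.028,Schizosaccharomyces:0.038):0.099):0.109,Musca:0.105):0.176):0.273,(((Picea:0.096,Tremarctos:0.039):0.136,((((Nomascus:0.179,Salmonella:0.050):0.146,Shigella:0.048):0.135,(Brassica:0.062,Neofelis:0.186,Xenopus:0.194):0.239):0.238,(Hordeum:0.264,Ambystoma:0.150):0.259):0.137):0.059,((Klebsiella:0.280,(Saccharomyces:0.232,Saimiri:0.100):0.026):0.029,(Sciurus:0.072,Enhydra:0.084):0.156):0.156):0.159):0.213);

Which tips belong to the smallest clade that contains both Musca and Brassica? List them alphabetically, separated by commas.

Tracing Musca: it sits inside (((Rattus,Anopheles),(Urocyon,Schizosaccharomyces)),Musca).
Tracing Brassica: it sits inside (Brassica,Neofelis,Xenopus).
The smallest clade enclosing both is (((Cricetus,(Vespa,Staphylococcus),Oryza),(((Rattus,Anopheles),(Urocyon,Schizosaccharomyces)),Musca)),(((Picea,Tremarctos),((((Nomascus,Salmonella),Shigella),(Brassica,Neofelis,Xenopus)),(Hordeum,Ambystoma))),((Klebsiella,(Saccharomyces,Saimiri)),(Sciurus,Enhydra)))); the answer is its 24 terminal taxa in alphabetical order.

Ambystoma, Anopheles, Brassica, Cricetus, Enhydra, Hordeum, Klebsiella, Musca, Neofelis, Nomascus, Oryza, Picea, Rattus, Saccharomyces, Saimiri, Salmonella, Schizosaccharomyces, Sciurus, Shigella, Staphylococcus, Tremarctos, Urocyon, Vespa, Xenopus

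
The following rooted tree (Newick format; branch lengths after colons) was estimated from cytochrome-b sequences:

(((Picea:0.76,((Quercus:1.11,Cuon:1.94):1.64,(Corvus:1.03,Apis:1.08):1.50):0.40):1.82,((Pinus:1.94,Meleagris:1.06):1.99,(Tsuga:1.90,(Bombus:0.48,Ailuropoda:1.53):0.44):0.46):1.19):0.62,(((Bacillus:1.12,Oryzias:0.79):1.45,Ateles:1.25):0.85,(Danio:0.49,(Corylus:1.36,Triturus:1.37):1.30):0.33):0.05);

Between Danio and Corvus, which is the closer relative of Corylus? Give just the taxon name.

Danio

The MRCA of Corylus and Danio subtends (Danio,(Corylus,Triturus)) (3 taxa).
The MRCA of Corylus and Corvus is the root, subtending the entire tree (16 taxa).
The first is nested inside the second, so Corylus shares a more recent common ancestor with Danio.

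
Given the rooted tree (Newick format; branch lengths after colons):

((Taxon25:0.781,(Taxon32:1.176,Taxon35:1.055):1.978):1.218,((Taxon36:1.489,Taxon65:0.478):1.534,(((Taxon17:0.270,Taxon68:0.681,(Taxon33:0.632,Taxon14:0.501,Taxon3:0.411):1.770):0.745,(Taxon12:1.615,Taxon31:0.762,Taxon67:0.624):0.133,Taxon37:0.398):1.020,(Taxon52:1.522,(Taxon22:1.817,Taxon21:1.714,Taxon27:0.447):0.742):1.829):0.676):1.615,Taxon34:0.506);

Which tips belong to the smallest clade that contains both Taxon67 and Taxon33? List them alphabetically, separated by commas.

Taxon12, Taxon14, Taxon17, Taxon3, Taxon31, Taxon33, Taxon37, Taxon67, Taxon68

Tracing Taxon67: it sits inside (Taxon12,Taxon31,Taxon67).
Tracing Taxon33: it sits inside (Taxon33,Taxon14,Taxon3).
The smallest clade enclosing both is ((Taxon17,Taxon68,(Taxon33,Taxon14,Taxon3)),(Taxon12,Taxon31,Taxon67),Taxon37); the answer is its 9 terminal taxa in alphabetical order.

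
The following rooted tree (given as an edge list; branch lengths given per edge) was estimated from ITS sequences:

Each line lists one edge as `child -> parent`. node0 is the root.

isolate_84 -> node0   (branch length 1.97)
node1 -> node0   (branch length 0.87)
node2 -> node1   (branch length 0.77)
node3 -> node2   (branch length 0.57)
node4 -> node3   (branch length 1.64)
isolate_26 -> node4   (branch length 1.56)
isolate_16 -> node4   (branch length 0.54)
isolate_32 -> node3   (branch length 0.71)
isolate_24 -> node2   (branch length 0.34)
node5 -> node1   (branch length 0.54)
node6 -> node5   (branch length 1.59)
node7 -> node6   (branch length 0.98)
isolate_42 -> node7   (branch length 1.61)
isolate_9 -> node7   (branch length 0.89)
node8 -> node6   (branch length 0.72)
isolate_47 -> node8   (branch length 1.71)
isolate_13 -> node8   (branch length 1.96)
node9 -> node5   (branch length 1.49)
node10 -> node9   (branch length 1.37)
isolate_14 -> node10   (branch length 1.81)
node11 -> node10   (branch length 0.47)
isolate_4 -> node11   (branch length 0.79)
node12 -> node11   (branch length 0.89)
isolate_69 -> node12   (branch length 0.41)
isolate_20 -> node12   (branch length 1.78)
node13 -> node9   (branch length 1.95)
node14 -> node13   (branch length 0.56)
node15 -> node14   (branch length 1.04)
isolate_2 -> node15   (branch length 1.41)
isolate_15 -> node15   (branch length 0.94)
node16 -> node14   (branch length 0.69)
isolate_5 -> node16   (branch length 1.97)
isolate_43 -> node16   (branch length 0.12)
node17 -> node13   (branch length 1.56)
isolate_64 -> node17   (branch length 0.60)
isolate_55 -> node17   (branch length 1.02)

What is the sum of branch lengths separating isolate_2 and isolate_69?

The path runs isolate_2 → … → MRCA → … → isolate_69; the MRCA is the node subtending ((isolate_14,(isolate_4,(isolate_69,isolate_20))),(((isolate_2,isolate_15),(isolate_5,isolate_43)),(isolate_64,isolate_55))).
Branch lengths along that path: 1.41 + 1.04 + 0.56 + 1.95 + 1.37 + 0.47 + 0.89 + 0.41 = 8.10.

8.10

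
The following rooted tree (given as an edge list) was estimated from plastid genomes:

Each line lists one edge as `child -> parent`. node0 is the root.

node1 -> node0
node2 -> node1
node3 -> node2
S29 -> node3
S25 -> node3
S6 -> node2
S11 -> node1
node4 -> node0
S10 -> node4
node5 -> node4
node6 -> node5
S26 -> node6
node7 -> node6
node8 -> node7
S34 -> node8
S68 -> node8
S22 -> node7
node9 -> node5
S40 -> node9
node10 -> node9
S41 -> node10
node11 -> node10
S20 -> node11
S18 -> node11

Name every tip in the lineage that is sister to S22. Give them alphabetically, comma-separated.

S34, S68

S22 attaches to the tree at the node subtending ((S34,S68),S22).
The other lineage descending from that same node — the sister group — is (S34,S68); its 2 tips in alphabetical order are the answer.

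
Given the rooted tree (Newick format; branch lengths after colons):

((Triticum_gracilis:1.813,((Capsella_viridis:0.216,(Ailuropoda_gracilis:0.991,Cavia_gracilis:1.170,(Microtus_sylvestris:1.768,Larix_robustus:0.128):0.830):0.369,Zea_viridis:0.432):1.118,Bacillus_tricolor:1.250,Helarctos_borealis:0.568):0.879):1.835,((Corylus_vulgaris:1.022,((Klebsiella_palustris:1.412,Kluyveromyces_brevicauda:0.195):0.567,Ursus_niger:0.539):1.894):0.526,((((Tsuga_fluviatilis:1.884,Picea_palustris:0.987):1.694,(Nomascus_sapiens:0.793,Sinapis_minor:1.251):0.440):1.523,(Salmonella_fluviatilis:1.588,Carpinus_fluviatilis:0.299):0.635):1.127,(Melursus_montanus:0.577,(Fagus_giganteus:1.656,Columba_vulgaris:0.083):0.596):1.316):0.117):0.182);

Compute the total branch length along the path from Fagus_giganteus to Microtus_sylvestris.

The path runs Fagus_giganteus → … → MRCA → … → Microtus_sylvestris; the MRCA is the root of the tree.
Branch lengths along that path: 1.656 + 0.596 + 1.316 + 0.117 + 0.182 + 1.835 + 0.879 + 1.118 + 0.369 + 0.830 + 1.768 = 10.666.

10.666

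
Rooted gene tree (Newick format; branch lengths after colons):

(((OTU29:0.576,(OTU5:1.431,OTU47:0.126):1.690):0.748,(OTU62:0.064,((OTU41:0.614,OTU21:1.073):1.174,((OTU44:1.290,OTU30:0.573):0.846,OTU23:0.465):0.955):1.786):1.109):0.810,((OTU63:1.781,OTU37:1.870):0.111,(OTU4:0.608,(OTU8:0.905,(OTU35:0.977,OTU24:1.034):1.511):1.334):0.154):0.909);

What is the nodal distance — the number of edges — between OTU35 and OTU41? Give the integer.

The MRCA of OTU35 and OTU41 is the root of the tree.
From OTU35 up to that node: 5 branches. From OTU41 up to the same node: 5 branches. Total: 5 + 5 = 10.

10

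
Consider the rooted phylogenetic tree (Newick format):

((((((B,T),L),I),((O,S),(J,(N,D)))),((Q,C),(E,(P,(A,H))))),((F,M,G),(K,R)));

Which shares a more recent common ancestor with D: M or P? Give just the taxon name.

P

The MRCA of D and P subtends (((((B,T),L),I),((O,S),(J,(N,D)))),((Q,C),(E,(P,(A,H))))) (15 taxa).
The MRCA of D and M is the root, subtending the entire tree (20 taxa).
The first is nested inside the second, so D shares a more recent common ancestor with P.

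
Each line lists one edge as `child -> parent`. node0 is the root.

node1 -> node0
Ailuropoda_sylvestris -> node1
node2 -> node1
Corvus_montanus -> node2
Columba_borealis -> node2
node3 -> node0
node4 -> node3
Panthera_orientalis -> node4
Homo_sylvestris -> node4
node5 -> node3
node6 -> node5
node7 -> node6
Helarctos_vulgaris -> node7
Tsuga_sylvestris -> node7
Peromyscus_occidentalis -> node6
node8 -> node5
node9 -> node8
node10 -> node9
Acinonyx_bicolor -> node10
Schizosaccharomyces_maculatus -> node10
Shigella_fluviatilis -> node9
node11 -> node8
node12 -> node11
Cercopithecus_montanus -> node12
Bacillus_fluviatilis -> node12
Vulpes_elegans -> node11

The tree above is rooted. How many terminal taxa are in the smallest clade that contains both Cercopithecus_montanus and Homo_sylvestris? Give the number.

The MRCA of Cercopithecus_montanus and Homo_sylvestris is the node subtending ((Panthera_orientalis,Homo_sylvestris),(((Helarctos_vulgaris,Tsuga_sylvestris),Peromyscus_occidentalis),(((Acinonyx_bicolor,Schizosaccharomyces_maculatus),Shigella_fluviatilis),((Cercopithecus_montanus,Bacillus_fluviatilis),Vulpes_elegans)))).
That clade contains 11 terminal taxa: Acinonyx_bicolor, Bacillus_fluviatilis, Cercopithecus_montanus, Helarctos_vulgaris, Homo_sylvestris, Panthera_orientalis, Peromyscus_occidentalis, Schizosaccharomyces_maculatus, Shigella_fluviatilis, Tsuga_sylvestris, Vulpes_elegans.

11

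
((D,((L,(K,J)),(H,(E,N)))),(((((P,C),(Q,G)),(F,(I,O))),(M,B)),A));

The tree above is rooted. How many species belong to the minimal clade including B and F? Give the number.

9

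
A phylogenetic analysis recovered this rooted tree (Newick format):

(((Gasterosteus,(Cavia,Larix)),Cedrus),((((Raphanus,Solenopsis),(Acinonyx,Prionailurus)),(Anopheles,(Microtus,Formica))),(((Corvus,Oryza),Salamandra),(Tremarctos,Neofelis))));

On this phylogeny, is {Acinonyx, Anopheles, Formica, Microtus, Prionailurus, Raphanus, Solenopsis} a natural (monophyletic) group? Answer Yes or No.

Yes

The most recent common ancestor of these taxa subtends (((Raphanus,Solenopsis),(Acinonyx,Prionailurus)),(Anopheles,(Microtus,Formica))).
That clade has exactly 7 tips — every listed taxon and nothing else — so the group is monophyletic.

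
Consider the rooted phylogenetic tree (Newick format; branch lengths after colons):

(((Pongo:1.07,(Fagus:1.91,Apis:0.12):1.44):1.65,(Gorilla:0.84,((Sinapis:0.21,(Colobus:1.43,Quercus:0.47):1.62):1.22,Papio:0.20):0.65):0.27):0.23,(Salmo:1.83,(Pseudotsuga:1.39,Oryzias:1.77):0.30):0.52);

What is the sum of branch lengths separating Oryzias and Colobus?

The path runs Oryzias → … → MRCA → … → Colobus; the MRCA is the root of the tree.
Branch lengths along that path: 1.77 + 0.30 + 0.52 + 0.23 + 0.27 + 0.65 + 1.22 + 1.62 + 1.43 = 8.01.

8.01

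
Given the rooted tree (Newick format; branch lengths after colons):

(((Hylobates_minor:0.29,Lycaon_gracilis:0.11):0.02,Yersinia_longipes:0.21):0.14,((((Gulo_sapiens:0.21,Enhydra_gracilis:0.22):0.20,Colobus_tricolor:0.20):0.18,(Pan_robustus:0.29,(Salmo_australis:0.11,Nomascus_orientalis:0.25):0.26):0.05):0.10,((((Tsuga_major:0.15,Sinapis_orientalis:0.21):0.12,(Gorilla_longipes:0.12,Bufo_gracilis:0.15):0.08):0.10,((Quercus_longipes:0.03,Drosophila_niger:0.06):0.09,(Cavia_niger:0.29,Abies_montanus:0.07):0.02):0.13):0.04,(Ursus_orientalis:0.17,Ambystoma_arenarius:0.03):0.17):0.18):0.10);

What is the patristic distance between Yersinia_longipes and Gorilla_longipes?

0.97

The path runs Yersinia_longipes → … → MRCA → … → Gorilla_longipes; the MRCA is the root of the tree.
Branch lengths along that path: 0.21 + 0.14 + 0.10 + 0.18 + 0.04 + 0.10 + 0.08 + 0.12 = 0.97.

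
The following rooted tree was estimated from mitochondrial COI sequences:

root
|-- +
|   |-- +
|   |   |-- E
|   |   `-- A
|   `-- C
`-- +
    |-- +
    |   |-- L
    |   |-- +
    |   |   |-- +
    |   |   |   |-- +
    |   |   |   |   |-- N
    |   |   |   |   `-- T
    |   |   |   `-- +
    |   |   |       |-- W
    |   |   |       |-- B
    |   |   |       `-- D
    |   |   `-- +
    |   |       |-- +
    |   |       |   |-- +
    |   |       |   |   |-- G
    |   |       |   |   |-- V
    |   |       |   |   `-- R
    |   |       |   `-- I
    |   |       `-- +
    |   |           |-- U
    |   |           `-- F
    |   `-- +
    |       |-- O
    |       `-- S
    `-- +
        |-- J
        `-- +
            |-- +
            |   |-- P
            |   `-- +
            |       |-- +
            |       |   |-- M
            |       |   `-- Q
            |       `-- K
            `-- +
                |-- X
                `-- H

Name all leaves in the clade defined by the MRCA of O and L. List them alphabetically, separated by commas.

B, D, F, G, I, L, N, O, R, S, T, U, V, W

Tracing O: it sits inside (O,S).
Tracing L: it sits inside (L,(((N,T),(W,B,D)),(((G,V,R),I),(U,F))),(O,S)).
The smallest clade enclosing both is (L,(((N,T),(W,B,D)),(((G,V,R),I),(U,F))),(O,S)); the answer is its 14 terminal taxa in alphabetical order.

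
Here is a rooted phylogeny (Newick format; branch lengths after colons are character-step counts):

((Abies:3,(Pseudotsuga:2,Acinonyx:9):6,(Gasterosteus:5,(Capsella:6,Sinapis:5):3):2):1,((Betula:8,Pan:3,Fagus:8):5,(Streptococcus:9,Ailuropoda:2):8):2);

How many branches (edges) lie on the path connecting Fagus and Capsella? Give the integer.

The MRCA of Fagus and Capsella is the root of the tree.
From Fagus up to that node: 3 branches. From Capsella up to the same node: 4 branches. Total: 3 + 4 = 7.

7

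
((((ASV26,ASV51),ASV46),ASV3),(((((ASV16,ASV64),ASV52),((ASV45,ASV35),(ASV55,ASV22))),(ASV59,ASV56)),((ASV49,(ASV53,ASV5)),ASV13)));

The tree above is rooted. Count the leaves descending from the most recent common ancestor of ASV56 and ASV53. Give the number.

The MRCA of ASV56 and ASV53 is the node subtending (((((ASV16,ASV64),ASV52),((ASV45,ASV35),(ASV55,ASV22))),(ASV59,ASV56)),((ASV49,(ASV53,ASV5)),ASV13)).
That clade contains 13 terminal taxa: ASV13, ASV16, ASV22, ASV35, ASV45, ASV49, ASV5, ASV52, ASV53, ASV55, ASV56, ASV59, ASV64.

13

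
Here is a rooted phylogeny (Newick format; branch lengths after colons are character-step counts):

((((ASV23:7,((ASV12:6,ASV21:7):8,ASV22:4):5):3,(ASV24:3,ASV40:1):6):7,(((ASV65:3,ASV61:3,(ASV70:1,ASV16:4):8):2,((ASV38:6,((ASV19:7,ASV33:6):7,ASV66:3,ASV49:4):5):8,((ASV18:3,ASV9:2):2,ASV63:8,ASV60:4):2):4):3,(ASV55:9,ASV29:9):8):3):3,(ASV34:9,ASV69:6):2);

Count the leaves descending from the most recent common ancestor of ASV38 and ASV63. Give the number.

9

The MRCA of ASV38 and ASV63 is the node subtending ((ASV38,((ASV19,ASV33),ASV66,ASV49)),((ASV18,ASV9),ASV63,ASV60)).
That clade contains 9 terminal taxa: ASV18, ASV19, ASV33, ASV38, ASV49, ASV60, ASV63, ASV66, ASV9.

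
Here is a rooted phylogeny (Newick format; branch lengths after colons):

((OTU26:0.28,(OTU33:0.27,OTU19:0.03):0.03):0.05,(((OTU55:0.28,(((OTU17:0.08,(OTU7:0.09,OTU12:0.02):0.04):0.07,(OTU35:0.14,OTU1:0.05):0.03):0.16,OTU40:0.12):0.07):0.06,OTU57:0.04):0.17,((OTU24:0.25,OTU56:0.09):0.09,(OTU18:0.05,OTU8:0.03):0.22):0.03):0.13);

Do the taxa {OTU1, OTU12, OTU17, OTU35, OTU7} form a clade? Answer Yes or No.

The most recent common ancestor of these taxa subtends ((OTU17,(OTU7,OTU12)),(OTU35,OTU1)).
That clade has exactly 5 tips — every listed taxon and nothing else — so the group is monophyletic.

Yes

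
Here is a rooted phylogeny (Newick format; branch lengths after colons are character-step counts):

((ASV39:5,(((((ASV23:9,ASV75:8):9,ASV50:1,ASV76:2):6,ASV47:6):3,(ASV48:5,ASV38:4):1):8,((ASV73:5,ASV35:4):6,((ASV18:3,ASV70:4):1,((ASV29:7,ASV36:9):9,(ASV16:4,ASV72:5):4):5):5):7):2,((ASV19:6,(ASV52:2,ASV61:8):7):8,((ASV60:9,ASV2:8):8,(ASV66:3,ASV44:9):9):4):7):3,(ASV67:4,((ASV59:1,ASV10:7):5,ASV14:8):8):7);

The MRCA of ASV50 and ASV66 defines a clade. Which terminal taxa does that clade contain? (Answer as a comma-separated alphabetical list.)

ASV16, ASV18, ASV19, ASV2, ASV23, ASV29, ASV35, ASV36, ASV38, ASV39, ASV44, ASV47, ASV48, ASV50, ASV52, ASV60, ASV61, ASV66, ASV70, ASV72, ASV73, ASV75, ASV76

Tracing ASV50: it sits inside ((ASV23,ASV75),ASV50,ASV76).
Tracing ASV66: it sits inside (ASV66,ASV44).
The smallest clade enclosing both is (ASV39,(((((ASV23,ASV75),ASV50,ASV76),ASV47),(ASV48,ASV38)),((ASV73,ASV35),((ASV18,ASV70),((ASV29,ASV36),(ASV16,ASV72))))),((ASV19,(ASV52,ASV61)),((ASV60,ASV2),(ASV66,ASV44)))); the answer is its 23 terminal taxa in alphabetical order.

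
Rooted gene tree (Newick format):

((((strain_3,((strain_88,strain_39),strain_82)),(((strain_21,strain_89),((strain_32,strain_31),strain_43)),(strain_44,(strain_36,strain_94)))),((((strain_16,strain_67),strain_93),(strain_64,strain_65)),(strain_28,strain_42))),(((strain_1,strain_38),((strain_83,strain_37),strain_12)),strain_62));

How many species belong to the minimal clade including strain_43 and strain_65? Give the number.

The MRCA of strain_43 and strain_65 is the node subtending (((strain_3,((strain_88,strain_39),strain_82)),(((strain_21,strain_89),((strain_32,strain_31),strain_43)),(strain_44,(strain_36,strain_94)))),((((strain_16,strain_67),strain_93),(strain_64,strain_65)),(strain_28,strain_42))).
That clade contains 19 terminal taxa: strain_16, strain_21, strain_28, strain_3, strain_31, strain_32, strain_36, strain_39, strain_42, strain_43, strain_44, strain_64, strain_65, strain_67, strain_82, strain_88, strain_89, strain_93, strain_94.

19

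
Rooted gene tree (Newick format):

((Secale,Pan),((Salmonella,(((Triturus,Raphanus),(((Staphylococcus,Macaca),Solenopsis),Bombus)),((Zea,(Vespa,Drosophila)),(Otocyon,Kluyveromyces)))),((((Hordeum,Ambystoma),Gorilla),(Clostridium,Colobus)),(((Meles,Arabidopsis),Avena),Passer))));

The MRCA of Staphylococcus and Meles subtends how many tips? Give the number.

21

The MRCA of Staphylococcus and Meles is the node subtending ((Salmonella,(((Triturus,Raphanus),(((Staphylococcus,Macaca),Solenopsis),Bombus)),((Zea,(Vespa,Drosophila)),(Otocyon,Kluyveromyces)))),((((Hordeum,Ambystoma),Gorilla),(Clostridium,Colobus)),(((Meles,Arabidopsis),Avena),Passer))).
That clade contains 21 terminal taxa: Ambystoma, Arabidopsis, Avena, Bombus, Clostridium, Colobus, Drosophila, Gorilla, Hordeum, Kluyveromyces, Macaca, Meles, Otocyon, Passer, Raphanus, Salmonella, Solenopsis, Staphylococcus, Triturus, Vespa, Zea.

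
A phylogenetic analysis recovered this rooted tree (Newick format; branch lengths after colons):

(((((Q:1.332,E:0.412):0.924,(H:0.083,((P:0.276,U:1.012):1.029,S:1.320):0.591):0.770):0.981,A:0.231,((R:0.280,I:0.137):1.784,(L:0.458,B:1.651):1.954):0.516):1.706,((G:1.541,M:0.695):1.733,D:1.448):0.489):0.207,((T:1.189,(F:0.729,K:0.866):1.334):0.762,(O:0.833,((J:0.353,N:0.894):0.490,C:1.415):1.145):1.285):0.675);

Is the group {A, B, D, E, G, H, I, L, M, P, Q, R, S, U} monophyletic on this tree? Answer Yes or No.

Yes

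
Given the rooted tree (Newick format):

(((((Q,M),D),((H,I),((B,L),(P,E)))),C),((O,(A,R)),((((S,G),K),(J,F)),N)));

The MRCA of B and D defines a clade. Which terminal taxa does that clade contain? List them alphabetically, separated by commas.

B, D, E, H, I, L, M, P, Q

Tracing B: it sits inside (B,L).
Tracing D: it sits inside ((Q,M),D).
The smallest clade enclosing both is (((Q,M),D),((H,I),((B,L),(P,E)))); the answer is its 9 terminal taxa in alphabetical order.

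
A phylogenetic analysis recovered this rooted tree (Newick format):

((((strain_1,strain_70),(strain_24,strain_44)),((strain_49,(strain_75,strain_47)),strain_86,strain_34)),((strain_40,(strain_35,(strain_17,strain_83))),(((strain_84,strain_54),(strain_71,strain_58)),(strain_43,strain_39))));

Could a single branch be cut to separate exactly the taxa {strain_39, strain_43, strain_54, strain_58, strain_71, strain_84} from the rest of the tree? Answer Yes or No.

Yes

The most recent common ancestor of these taxa subtends (((strain_84,strain_54),(strain_71,strain_58)),(strain_43,strain_39)).
That clade has exactly 6 tips — every listed taxon and nothing else — so the group is monophyletic.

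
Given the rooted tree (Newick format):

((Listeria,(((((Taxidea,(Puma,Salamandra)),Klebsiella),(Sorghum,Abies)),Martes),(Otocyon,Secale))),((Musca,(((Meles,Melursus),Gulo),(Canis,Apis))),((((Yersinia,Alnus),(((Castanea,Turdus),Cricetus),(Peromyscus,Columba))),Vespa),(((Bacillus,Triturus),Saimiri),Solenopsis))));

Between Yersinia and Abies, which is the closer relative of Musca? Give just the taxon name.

The MRCA of Musca and Yersinia subtends ((Musca,(((Meles,Melursus),Gulo),(Canis,Apis))),((((Yersinia,Alnus),(((Castanea,Turdus),Cricetus),(Peromyscus,Columba))),Vespa),(((Bacillus,Triturus),Saimiri),Solenopsis))) (18 taxa).
The MRCA of Musca and Abies is the root, subtending the entire tree (28 taxa).
The first is nested inside the second, so Musca shares a more recent common ancestor with Yersinia.

Yersinia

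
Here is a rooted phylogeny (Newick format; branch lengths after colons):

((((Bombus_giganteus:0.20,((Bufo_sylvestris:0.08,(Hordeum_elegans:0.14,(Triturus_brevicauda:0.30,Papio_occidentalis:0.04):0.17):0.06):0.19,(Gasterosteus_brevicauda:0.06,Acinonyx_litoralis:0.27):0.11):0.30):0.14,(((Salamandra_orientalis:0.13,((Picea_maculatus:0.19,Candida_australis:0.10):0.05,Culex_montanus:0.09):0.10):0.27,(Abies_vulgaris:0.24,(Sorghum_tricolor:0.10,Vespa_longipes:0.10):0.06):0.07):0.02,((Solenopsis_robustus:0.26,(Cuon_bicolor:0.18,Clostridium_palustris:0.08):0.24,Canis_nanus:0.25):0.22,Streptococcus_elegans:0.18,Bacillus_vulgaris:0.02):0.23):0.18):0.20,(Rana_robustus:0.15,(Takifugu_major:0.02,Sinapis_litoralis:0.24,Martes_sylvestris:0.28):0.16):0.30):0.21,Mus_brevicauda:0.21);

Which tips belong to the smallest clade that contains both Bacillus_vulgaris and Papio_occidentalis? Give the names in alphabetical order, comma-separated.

Tracing Bacillus_vulgaris: it sits inside ((Solenopsis_robustus,(Cuon_bicolor,Clostridium_palustris),Canis_nanus),Streptococcus_elegans,Bacillus_vulgaris).
Tracing Papio_occidentalis: it sits inside (Triturus_brevicauda,Papio_occidentalis).
The smallest clade enclosing both is ((Bombus_giganteus,((Bufo_sylvestris,(Hordeum_elegans,(Triturus_brevicauda,Papio_occidentalis))),(Gasterosteus_brevicauda,Acinonyx_litoralis))),(((Salamandra_orientalis,((Picea_maculatus,Candida_australis),Culex_montanus)),(Abies_vulgaris,(Sorghum_tricolor,Vespa_longipes))),((Solenopsis_robustus,(Cuon_bicolor,Clostridium_palustris),Canis_nanus),Streptococcus_elegans,Bacillus_vulgaris))); the answer is its 20 terminal taxa in alphabetical order.

Abies_vulgaris, Acinonyx_litoralis, Bacillus_vulgaris, Bombus_giganteus, Bufo_sylvestris, Candida_australis, Canis_nanus, Clostridium_palustris, Culex_montanus, Cuon_bicolor, Gasterosteus_brevicauda, Hordeum_elegans, Papio_occidentalis, Picea_maculatus, Salamandra_orientalis, Solenopsis_robustus, Sorghum_tricolor, Streptococcus_elegans, Triturus_brevicauda, Vespa_longipes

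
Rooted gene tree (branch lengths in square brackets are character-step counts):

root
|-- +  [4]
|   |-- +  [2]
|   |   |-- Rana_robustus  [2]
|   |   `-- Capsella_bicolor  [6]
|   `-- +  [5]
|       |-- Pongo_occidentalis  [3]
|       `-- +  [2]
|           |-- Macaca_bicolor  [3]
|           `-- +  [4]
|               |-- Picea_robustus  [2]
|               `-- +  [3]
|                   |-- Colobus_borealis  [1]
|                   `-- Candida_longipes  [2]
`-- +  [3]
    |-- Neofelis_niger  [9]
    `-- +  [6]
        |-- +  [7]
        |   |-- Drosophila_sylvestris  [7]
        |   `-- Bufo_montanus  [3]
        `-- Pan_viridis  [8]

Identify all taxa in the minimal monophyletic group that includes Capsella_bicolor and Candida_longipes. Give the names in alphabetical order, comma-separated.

Candida_longipes, Capsella_bicolor, Colobus_borealis, Macaca_bicolor, Picea_robustus, Pongo_occidentalis, Rana_robustus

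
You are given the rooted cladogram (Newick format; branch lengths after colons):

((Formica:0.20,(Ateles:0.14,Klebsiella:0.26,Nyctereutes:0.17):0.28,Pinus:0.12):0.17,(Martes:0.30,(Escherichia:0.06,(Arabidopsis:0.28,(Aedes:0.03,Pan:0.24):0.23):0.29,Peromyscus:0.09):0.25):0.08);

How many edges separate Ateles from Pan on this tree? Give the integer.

8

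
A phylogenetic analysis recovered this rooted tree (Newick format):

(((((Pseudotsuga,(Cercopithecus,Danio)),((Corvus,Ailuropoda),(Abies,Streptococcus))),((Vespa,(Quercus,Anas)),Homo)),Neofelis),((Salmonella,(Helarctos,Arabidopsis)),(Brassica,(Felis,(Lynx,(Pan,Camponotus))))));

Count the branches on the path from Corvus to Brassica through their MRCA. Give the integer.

9

The MRCA of Corvus and Brassica is the root of the tree.
From Corvus up to that node: 6 branches. From Brassica up to the same node: 3 branches. Total: 6 + 3 = 9.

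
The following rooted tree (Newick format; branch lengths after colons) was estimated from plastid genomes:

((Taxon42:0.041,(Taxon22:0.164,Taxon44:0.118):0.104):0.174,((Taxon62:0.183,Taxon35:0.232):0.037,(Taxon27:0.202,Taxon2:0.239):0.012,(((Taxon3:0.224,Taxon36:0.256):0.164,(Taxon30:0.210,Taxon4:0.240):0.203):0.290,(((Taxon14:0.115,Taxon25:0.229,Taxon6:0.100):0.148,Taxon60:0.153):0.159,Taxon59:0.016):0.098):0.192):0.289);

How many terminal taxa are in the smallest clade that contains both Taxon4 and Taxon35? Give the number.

13

The MRCA of Taxon4 and Taxon35 is the node subtending ((Taxon62,Taxon35),(Taxon27,Taxon2),(((Taxon3,Taxon36),(Taxon30,Taxon4)),(((Taxon14,Taxon25,Taxon6),Taxon60),Taxon59))).
That clade contains 13 terminal taxa: Taxon14, Taxon2, Taxon25, Taxon27, Taxon3, Taxon30, Taxon35, Taxon36, Taxon4, Taxon59, Taxon6, Taxon60, Taxon62.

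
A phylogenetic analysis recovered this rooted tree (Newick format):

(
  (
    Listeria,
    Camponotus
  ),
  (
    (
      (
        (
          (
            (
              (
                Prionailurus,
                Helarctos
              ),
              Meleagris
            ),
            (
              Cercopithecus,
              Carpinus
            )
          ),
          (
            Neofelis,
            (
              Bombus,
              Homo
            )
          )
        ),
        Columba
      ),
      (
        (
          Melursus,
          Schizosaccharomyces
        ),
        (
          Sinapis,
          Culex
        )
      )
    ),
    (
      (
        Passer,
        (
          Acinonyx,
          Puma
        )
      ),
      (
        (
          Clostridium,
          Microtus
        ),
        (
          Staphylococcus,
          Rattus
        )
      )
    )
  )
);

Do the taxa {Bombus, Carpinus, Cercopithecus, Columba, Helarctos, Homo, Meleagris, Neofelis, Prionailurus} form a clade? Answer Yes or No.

The most recent common ancestor of these taxa subtends (((((Prionailurus,Helarctos),Meleagris),(Cercopithecus,Carpinus)),(Neofelis,(Bombus,Homo))),Columba).
That clade has exactly 9 tips — every listed taxon and nothing else — so the group is monophyletic.

Yes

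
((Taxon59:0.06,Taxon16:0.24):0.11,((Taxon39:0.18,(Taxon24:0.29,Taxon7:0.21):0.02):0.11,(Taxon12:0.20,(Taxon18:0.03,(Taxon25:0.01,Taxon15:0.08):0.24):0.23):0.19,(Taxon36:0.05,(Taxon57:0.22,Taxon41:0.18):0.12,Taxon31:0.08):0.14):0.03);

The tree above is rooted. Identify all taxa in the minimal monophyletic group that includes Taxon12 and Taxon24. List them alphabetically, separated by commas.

Taxon12, Taxon15, Taxon18, Taxon24, Taxon25, Taxon31, Taxon36, Taxon39, Taxon41, Taxon57, Taxon7

Tracing Taxon12: it sits inside (Taxon12,(Taxon18,(Taxon25,Taxon15))).
Tracing Taxon24: it sits inside (Taxon24,Taxon7).
The smallest clade enclosing both is ((Taxon39,(Taxon24,Taxon7)),(Taxon12,(Taxon18,(Taxon25,Taxon15))),(Taxon36,(Taxon57,Taxon41),Taxon31)); the answer is its 11 terminal taxa in alphabetical order.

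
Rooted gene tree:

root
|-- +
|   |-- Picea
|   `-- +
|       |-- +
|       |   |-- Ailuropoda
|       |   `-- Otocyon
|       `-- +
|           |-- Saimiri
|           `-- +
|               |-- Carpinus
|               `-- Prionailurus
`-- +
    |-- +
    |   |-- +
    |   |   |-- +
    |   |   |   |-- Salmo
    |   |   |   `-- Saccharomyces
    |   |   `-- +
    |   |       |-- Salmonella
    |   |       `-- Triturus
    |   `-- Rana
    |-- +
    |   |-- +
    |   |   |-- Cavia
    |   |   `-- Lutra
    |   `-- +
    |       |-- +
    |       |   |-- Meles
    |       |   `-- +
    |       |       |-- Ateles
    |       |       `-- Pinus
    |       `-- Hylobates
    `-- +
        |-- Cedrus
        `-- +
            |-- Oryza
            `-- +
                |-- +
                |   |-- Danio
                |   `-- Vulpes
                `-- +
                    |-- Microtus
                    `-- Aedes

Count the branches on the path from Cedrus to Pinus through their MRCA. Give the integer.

7

The MRCA of Cedrus and Pinus is the node subtending ((((Salmo,Saccharomyces),(Salmonella,Triturus)),Rana),((Cavia,Lutra),((Meles,(Ateles,Pinus)),Hylobates)),(Cedrus,(Oryza,((Danio,Vulpes),(Microtus,Aedes))))).
From Cedrus up to that node: 2 branches. From Pinus up to the same node: 5 branches. Total: 2 + 5 = 7.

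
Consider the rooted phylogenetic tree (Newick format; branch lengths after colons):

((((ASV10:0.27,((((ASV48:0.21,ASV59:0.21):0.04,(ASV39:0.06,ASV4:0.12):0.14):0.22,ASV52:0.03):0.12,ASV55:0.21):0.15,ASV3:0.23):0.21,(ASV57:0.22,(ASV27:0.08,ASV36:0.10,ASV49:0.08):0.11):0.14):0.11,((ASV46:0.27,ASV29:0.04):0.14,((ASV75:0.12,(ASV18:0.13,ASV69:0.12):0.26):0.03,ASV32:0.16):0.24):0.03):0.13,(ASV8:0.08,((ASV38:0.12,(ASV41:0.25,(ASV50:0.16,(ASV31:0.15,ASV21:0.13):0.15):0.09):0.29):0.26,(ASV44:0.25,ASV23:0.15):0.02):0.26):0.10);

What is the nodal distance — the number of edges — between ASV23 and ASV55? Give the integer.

9

The MRCA of ASV23 and ASV55 is the root of the tree.
From ASV23 up to that node: 4 branches. From ASV55 up to the same node: 5 branches. Total: 4 + 5 = 9.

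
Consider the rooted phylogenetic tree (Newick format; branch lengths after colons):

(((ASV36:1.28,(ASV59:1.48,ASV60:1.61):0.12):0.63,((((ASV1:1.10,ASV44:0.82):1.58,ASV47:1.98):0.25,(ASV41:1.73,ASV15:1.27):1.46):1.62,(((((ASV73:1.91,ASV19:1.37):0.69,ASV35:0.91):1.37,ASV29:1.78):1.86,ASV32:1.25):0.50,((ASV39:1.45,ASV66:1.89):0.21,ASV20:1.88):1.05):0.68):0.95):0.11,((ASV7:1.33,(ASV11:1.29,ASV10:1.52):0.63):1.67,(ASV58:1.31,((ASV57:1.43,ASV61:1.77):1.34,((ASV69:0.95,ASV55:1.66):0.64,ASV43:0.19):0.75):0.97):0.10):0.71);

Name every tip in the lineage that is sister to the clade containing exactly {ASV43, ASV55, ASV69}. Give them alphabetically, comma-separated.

ASV57, ASV61

The clade containing exactly {ASV43, ASV55, ASV69} attaches to the tree at the node subtending ((ASV57,ASV61),((ASV69,ASV55),ASV43)).
The other lineage descending from that same node — the sister group — is (ASV57,ASV61); its 2 tips in alphabetical order are the answer.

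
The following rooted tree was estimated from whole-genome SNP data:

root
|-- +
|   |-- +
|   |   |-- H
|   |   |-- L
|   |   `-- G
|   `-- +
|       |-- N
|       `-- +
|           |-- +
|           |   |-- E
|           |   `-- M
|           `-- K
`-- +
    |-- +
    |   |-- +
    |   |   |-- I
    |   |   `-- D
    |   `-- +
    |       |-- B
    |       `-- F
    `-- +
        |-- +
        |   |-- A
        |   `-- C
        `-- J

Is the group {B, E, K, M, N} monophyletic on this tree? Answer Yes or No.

The MRCA of the listed taxa is the root, so the smallest clade containing them is the whole tree.
That clade also contains A, C, D, F, G, H, I, J, L, which are not in the proposed group, so the group is not monophyletic.

No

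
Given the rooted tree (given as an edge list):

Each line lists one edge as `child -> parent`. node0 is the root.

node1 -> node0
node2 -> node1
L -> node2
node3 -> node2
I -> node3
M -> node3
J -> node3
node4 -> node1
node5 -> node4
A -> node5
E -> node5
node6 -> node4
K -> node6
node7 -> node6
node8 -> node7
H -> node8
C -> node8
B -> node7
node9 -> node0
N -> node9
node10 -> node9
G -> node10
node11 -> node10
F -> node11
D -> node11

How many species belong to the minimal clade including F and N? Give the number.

The MRCA of F and N is the node subtending (N,(G,(F,D))).
That clade contains 4 terminal taxa: D, F, G, N.

4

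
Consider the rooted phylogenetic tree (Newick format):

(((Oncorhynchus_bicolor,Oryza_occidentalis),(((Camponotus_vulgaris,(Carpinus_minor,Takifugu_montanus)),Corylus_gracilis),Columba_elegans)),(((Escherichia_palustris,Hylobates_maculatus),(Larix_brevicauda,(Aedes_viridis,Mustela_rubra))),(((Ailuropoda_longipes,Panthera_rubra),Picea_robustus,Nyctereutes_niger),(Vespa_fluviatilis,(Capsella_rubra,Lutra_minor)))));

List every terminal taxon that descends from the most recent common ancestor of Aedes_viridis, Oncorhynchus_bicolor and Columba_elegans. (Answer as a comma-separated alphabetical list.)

Aedes_viridis, Ailuropoda_longipes, Camponotus_vulgaris, Capsella_rubra, Carpinus_minor, Columba_elegans, Corylus_gracilis, Escherichia_palustris, Hylobates_maculatus, Larix_brevicauda, Lutra_minor, Mustela_rubra, Nyctereutes_niger, Oncorhynchus_bicolor, Oryza_occidentalis, Panthera_rubra, Picea_robustus, Takifugu_montanus, Vespa_fluviatilis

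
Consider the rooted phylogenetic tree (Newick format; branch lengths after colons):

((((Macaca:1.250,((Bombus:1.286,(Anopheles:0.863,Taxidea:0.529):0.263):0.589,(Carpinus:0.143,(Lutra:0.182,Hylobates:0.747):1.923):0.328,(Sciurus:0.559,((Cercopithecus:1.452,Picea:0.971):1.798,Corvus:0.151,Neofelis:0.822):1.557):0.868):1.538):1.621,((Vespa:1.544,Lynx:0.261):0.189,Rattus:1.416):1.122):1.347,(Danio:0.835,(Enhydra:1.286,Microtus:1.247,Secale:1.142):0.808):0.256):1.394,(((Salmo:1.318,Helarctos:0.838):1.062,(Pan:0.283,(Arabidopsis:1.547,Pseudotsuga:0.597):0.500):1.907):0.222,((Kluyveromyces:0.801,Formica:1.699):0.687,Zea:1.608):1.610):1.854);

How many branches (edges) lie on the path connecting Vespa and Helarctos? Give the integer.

9

The MRCA of Vespa and Helarctos is the root of the tree.
From Vespa up to that node: 5 branches. From Helarctos up to the same node: 4 branches. Total: 5 + 4 = 9.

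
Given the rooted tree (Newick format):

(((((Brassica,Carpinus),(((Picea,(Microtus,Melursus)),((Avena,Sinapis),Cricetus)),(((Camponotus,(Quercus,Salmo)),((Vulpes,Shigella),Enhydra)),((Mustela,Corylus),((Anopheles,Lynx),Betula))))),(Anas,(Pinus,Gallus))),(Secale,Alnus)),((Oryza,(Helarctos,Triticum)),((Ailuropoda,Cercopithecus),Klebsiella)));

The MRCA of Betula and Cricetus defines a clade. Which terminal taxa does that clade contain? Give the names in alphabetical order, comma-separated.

Anopheles, Avena, Betula, Camponotus, Corylus, Cricetus, Enhydra, Lynx, Melursus, Microtus, Mustela, Picea, Quercus, Salmo, Shigella, Sinapis, Vulpes

Tracing Betula: it sits inside ((Anopheles,Lynx),Betula).
Tracing Cricetus: it sits inside ((Avena,Sinapis),Cricetus).
The smallest clade enclosing both is (((Picea,(Microtus,Melursus)),((Avena,Sinapis),Cricetus)),(((Camponotus,(Quercus,Salmo)),((Vulpes,Shigella),Enhydra)),((Mustela,Corylus),((Anopheles,Lynx),Betula)))); the answer is its 17 terminal taxa in alphabetical order.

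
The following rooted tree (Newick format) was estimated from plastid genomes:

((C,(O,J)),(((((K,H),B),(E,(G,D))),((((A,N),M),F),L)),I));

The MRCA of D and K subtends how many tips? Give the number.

6

The MRCA of D and K is the node subtending (((K,H),B),(E,(G,D))).
That clade contains 6 terminal taxa: B, D, E, G, H, K.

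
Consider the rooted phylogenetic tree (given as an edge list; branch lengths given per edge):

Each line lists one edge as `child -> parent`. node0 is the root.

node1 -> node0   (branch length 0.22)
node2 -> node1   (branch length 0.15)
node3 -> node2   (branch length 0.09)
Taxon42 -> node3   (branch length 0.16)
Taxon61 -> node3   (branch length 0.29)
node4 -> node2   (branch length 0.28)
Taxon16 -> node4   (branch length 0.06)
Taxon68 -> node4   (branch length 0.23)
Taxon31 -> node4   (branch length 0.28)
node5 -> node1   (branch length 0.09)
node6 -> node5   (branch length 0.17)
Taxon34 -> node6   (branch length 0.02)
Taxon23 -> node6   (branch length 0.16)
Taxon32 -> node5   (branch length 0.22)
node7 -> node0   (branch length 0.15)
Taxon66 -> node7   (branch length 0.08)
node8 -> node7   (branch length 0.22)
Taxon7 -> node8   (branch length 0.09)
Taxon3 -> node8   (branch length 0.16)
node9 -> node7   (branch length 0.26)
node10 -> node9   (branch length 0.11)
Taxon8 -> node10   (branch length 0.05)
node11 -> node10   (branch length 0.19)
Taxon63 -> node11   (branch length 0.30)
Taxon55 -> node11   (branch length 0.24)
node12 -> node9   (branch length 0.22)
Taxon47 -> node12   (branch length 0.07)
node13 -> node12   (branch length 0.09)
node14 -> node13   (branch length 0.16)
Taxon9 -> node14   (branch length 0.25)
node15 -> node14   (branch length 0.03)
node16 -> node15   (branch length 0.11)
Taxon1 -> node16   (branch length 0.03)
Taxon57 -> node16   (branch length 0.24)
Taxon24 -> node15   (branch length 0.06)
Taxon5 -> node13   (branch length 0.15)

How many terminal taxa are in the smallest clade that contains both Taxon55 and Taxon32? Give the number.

20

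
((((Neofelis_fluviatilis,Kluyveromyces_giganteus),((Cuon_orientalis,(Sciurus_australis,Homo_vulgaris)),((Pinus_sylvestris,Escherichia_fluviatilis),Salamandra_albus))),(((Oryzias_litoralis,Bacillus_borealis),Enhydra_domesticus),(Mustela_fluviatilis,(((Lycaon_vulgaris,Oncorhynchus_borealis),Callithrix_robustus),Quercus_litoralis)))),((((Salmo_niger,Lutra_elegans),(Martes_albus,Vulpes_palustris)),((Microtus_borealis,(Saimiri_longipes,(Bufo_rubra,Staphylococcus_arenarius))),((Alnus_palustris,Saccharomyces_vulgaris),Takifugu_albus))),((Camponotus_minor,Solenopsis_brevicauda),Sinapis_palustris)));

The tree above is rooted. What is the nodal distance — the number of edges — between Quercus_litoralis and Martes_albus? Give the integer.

The MRCA of Quercus_litoralis and Martes_albus is the root of the tree.
From Quercus_litoralis up to that node: 5 branches. From Martes_albus up to the same node: 5 branches. Total: 5 + 5 = 10.

10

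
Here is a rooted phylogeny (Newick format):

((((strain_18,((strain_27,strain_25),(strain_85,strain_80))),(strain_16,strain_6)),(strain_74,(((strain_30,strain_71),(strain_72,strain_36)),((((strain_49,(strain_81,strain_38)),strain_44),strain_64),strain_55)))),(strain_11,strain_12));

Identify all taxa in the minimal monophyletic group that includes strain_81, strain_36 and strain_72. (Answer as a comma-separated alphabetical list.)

strain_30, strain_36, strain_38, strain_44, strain_49, strain_55, strain_64, strain_71, strain_72, strain_81

Tracing strain_81: it sits inside (strain_81,strain_38).
Tracing strain_36: it sits inside (strain_72,strain_36).
Tracing strain_72: it sits inside (strain_72,strain_36).
The smallest clade enclosing all 3 is (((strain_30,strain_71),(strain_72,strain_36)),((((strain_49,(strain_81,strain_38)),strain_44),strain_64),strain_55)); the answer is its 10 terminal taxa in alphabetical order.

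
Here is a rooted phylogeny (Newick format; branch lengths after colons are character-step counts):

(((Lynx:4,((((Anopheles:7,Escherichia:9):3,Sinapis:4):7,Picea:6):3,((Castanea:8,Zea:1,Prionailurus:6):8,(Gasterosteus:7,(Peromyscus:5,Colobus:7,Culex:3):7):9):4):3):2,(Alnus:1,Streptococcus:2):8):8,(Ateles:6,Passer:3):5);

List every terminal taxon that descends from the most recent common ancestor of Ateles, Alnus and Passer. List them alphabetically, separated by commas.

Alnus, Anopheles, Ateles, Castanea, Colobus, Culex, Escherichia, Gasterosteus, Lynx, Passer, Peromyscus, Picea, Prionailurus, Sinapis, Streptococcus, Zea

Tracing Ateles: it sits inside (Ateles,Passer).
Tracing Alnus: it sits inside (Alnus,Streptococcus).
Tracing Passer: it sits inside (Ateles,Passer).
The smallest clade enclosing all 3 is the whole tree (their MRCA is the root), so the answer is all 16 tips in alphabetical order.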